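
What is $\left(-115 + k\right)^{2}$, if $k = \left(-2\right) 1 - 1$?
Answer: $13924$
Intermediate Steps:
$k = -3$ ($k = -2 - 1 = -3$)
$\left(-115 + k\right)^{2} = \left(-115 - 3\right)^{2} = \left(-118\right)^{2} = 13924$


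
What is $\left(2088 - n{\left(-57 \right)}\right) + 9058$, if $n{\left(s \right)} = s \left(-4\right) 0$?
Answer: $11146$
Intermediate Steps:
$n{\left(s \right)} = 0$ ($n{\left(s \right)} = - 4 s 0 = 0$)
$\left(2088 - n{\left(-57 \right)}\right) + 9058 = \left(2088 - 0\right) + 9058 = \left(2088 + 0\right) + 9058 = 2088 + 9058 = 11146$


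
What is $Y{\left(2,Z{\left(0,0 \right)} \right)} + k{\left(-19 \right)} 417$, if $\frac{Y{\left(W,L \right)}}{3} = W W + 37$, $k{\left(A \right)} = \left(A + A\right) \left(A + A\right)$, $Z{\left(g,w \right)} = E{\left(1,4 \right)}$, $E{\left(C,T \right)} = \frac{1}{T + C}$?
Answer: $602271$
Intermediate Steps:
$E{\left(C,T \right)} = \frac{1}{C + T}$
$Z{\left(g,w \right)} = \frac{1}{5}$ ($Z{\left(g,w \right)} = \frac{1}{1 + 4} = \frac{1}{5}$)
$k{\left(A \right)} = 4 A^{2}$ ($k{\left(A \right)} = 2 A 2 A = 4 A^{2}$)
$Y{\left(W,L \right)} = 111 + 3 W^{2}$ ($Y{\left(W,L \right)} = 3 \left(W W + 37\right) = 3 \left(W^{2} + 37\right) = 3 \left(37 + W^{2}\right) = 111 + 3 W^{2}$)
$Y{\left(2,Z{\left(0,0 \right)} \right)} + k{\left(-19 \right)} 417 = \left(111 + 3 \cdot 2^{2}\right) + 4 \left(-19\right)^{2} \cdot 417 = \left(111 + 3 \cdot 4\right) + 4 \cdot 361 \cdot 417 = \left(111 + 12\right) + 1444 \cdot 417 = 123 + 602148 = 602271$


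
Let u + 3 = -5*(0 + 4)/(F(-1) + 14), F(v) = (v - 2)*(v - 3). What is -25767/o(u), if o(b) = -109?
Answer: 25767/109 ≈ 236.39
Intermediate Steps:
F(v) = (-3 + v)*(-2 + v) (F(v) = (-2 + v)*(-3 + v) = (-3 + v)*(-2 + v))
u = -49/13 (u = -3 - 5*(0 + 4)/((6 + (-1)² - 5*(-1)) + 14) = -3 - 20/((6 + 1 + 5) + 14) = -3 - 20/(12 + 14) = -3 - 20/26 = -3 - 5*2/13 = -3 - 10/13 = -49/13 ≈ -3.7692)
-25767/o(u) = -25767/(-109) = -25767*(-1/109) = 25767/109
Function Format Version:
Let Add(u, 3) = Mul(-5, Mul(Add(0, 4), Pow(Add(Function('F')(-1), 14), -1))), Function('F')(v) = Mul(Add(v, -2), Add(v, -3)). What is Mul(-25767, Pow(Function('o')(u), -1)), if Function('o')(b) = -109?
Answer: Rational(25767, 109) ≈ 236.39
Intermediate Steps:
Function('F')(v) = Mul(Add(-3, v), Add(-2, v)) (Function('F')(v) = Mul(Add(-2, v), Add(-3, v)) = Mul(Add(-3, v), Add(-2, v)))
u = Rational(-49, 13) (u = Add(-3, Mul(-5, Mul(Add(0, 4), Pow(Add(Add(6, Pow(-1, 2), Mul(-5, -1)), 14), -1)))) = Add(-3, Mul(-5, Mul(4, Pow(Add(Add(6, 1, 5), 14), -1)))) = Add(-3, Mul(-5, Mul(4, Pow(Add(12, 14), -1)))) = Add(-3, Mul(-5, Mul(4, Pow(26, -1)))) = Add(-3, Mul(-5, Mul(4, Rational(1, 26)))) = Add(-3, Mul(-5, Rational(2, 13))) = Add(-3, Rational(-10, 13)) = Rational(-49, 13) ≈ -3.7692)
Mul(-25767, Pow(Function('o')(u), -1)) = Mul(-25767, Pow(-109, -1)) = Mul(-25767, Rational(-1, 109)) = Rational(25767, 109)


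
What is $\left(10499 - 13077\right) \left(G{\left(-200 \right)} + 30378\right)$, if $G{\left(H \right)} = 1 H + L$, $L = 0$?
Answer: $-77798884$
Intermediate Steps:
$G{\left(H \right)} = H$ ($G{\left(H \right)} = 1 H + 0 = H + 0 = H$)
$\left(10499 - 13077\right) \left(G{\left(-200 \right)} + 30378\right) = \left(10499 - 13077\right) \left(-200 + 30378\right) = \left(-2578\right) 30178 = -77798884$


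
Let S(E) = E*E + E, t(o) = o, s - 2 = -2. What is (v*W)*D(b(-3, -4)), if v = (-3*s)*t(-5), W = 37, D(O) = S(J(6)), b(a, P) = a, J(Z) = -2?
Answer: 0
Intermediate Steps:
s = 0 (s = 2 - 2 = 0)
S(E) = E + E² (S(E) = E² + E = E + E²)
D(O) = 2 (D(O) = -2*(1 - 2) = -2*(-1) = 2)
v = 0 (v = -3*0*(-5) = 0*(-5) = 0)
(v*W)*D(b(-3, -4)) = (0*37)*2 = 0*2 = 0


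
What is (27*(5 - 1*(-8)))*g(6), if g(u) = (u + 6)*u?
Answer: 25272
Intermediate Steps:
g(u) = u*(6 + u) (g(u) = (6 + u)*u = u*(6 + u))
(27*(5 - 1*(-8)))*g(6) = (27*(5 - 1*(-8)))*(6*(6 + 6)) = (27*(5 + 8))*(6*12) = (27*13)*72 = 351*72 = 25272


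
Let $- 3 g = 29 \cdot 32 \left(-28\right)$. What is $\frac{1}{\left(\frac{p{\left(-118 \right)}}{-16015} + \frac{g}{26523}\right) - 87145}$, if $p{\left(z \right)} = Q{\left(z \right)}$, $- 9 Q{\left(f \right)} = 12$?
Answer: $- \frac{182042505}{15864034635389} \approx -1.1475 \cdot 10^{-5}$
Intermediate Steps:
$Q{\left(f \right)} = - \frac{4}{3}$ ($Q{\left(f \right)} = \left(- \frac{1}{9}\right) 12 = - \frac{4}{3}$)
$p{\left(z \right)} = - \frac{4}{3}$
$g = \frac{25984}{3}$ ($g = - \frac{29 \cdot 32 \left(-28\right)}{3} = - \frac{928 \left(-28\right)}{3} = \left(- \frac{1}{3}\right) \left(-25984\right) = \frac{25984}{3} \approx 8661.3$)
$\frac{1}{\left(\frac{p{\left(-118 \right)}}{-16015} + \frac{g}{26523}\right) - 87145} = \frac{1}{\left(- \frac{4}{3 \left(-16015\right)} + \frac{25984}{3 \cdot 26523}\right) - 87145} = \frac{1}{\left(\left(- \frac{4}{3}\right) \left(- \frac{1}{16015}\right) + \frac{25984}{3} \cdot \frac{1}{26523}\right) - 87145} = \frac{1}{\left(\frac{4}{48045} + \frac{3712}{11367}\right) - 87145} = \frac{1}{\frac{59462836}{182042505} - 87145} = \frac{1}{- \frac{15864034635389}{182042505}} = - \frac{182042505}{15864034635389}$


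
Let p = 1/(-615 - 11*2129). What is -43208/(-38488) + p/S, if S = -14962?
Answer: 1942181824719/1730019762188 ≈ 1.1226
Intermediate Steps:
p = -1/24034 (p = 1/(-615 - 23419) = 1/(-24034) = -1/24034 ≈ -4.1608e-5)
-43208/(-38488) + p/S = -43208/(-38488) - 1/24034/(-14962) = -43208*(-1/38488) - 1/24034*(-1/14962) = 5401/4811 + 1/359596708 = 1942181824719/1730019762188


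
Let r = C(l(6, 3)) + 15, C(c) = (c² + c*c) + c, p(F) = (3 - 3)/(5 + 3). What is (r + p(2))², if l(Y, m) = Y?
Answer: 8649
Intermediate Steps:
p(F) = 0 (p(F) = 0/8 = 0*(⅛) = 0)
C(c) = c + 2*c² (C(c) = (c² + c²) + c = 2*c² + c = c + 2*c²)
r = 93 (r = 6*(1 + 2*6) + 15 = 6*(1 + 12) + 15 = 6*13 + 15 = 78 + 15 = 93)
(r + p(2))² = (93 + 0)² = 93² = 8649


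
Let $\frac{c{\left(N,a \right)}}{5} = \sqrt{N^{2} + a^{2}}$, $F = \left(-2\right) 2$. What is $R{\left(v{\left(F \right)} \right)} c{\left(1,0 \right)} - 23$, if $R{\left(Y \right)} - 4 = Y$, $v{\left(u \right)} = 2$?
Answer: $7$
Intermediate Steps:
$F = -4$
$R{\left(Y \right)} = 4 + Y$
$c{\left(N,a \right)} = 5 \sqrt{N^{2} + a^{2}}$
$R{\left(v{\left(F \right)} \right)} c{\left(1,0 \right)} - 23 = \left(4 + 2\right) 5 \sqrt{1^{2} + 0^{2}} - 23 = 6 \cdot 5 \sqrt{1 + 0} - 23 = 6 \cdot 5 \sqrt{1} - 23 = 6 \cdot 5 \cdot 1 - 23 = 6 \cdot 5 - 23 = 30 - 23 = 7$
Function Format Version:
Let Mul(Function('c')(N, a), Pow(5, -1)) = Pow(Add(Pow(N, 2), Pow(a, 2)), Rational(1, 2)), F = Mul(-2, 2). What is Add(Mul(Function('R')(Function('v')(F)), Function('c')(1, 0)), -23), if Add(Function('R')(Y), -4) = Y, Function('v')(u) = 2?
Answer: 7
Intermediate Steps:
F = -4
Function('R')(Y) = Add(4, Y)
Function('c')(N, a) = Mul(5, Pow(Add(Pow(N, 2), Pow(a, 2)), Rational(1, 2)))
Add(Mul(Function('R')(Function('v')(F)), Function('c')(1, 0)), -23) = Add(Mul(Add(4, 2), Mul(5, Pow(Add(Pow(1, 2), Pow(0, 2)), Rational(1, 2)))), -23) = Add(Mul(6, Mul(5, Pow(Add(1, 0), Rational(1, 2)))), -23) = Add(Mul(6, Mul(5, Pow(1, Rational(1, 2)))), -23) = Add(Mul(6, Mul(5, 1)), -23) = Add(Mul(6, 5), -23) = Add(30, -23) = 7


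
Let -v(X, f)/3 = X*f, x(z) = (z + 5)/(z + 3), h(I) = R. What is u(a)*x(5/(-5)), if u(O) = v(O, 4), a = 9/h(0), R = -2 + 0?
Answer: 108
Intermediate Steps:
R = -2
h(I) = -2
x(z) = (5 + z)/(3 + z)
a = -9/2 (a = 9/(-2) = 9*(-½) = -9/2 ≈ -4.5000)
v(X, f) = -3*X*f
u(O) = -12*O (u(O) = -3*O*4 = -12*O)
u(a)*x(5/(-5)) = (-12*(-9/2))*((5 + 5/(-5))/(3 + 5/(-5))) = 54*((5 + 5*(-⅕))/(3 + 5*(-⅕))) = 54*((5 - 1)/(3 - 1)) = 54*(4/2) = 54*((½)*4) = 54*2 = 108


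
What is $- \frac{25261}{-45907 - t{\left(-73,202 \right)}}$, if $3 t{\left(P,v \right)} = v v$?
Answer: $\frac{75783}{178525} \approx 0.4245$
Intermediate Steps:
$t{\left(P,v \right)} = \frac{v^{2}}{3}$ ($t{\left(P,v \right)} = \frac{v v}{3} = \frac{v^{2}}{3}$)
$- \frac{25261}{-45907 - t{\left(-73,202 \right)}} = - \frac{25261}{-45907 - \frac{202^{2}}{3}} = - \frac{25261}{-45907 - \frac{1}{3} \cdot 40804} = - \frac{25261}{-45907 - \frac{40804}{3}} = - \frac{25261}{- \frac{178525}{3}} = \left(-25261\right) \left(- \frac{3}{178525}\right) = \frac{75783}{178525}$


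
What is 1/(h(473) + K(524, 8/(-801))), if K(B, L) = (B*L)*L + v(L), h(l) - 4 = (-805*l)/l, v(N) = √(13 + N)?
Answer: -65942321934573/52815283641681164 - 1541767203*√926045/264076418208405820 ≈ -0.0012542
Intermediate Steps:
h(l) = -801 (h(l) = 4 + (-805*l)/l = 4 - 805 = -801)
K(B, L) = √(13 + L) + B*L² (K(B, L) = (B*L)*L + √(13 + L) = B*L² + √(13 + L) = √(13 + L) + B*L²)
1/(h(473) + K(524, 8/(-801))) = 1/(-801 + (√(13 + 8/(-801)) + 524*(8/(-801))²)) = 1/(-801 + (√(13 + 8*(-1/801)) + 524*(8*(-1/801))²)) = 1/(-801 + (√(13 - 8/801) + 524*(-8/801)²)) = 1/(-801 + (√(10405/801) + 524*(64/641601))) = 1/(-801 + (√926045/267 + 33536/641601)) = 1/(-801 + (33536/641601 + √926045/267)) = 1/(-513888865/641601 + √926045/267)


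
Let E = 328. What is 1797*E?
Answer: 589416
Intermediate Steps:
1797*E = 1797*328 = 589416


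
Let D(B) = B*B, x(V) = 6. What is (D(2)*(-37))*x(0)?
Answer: -888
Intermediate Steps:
D(B) = B²
(D(2)*(-37))*x(0) = (2²*(-37))*6 = (4*(-37))*6 = -148*6 = -888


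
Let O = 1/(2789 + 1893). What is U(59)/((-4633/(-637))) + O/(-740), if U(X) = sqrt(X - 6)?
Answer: -1/3464680 + 637*sqrt(53)/4633 ≈ 1.0010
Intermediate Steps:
U(X) = sqrt(-6 + X)
O = 1/4682 ≈ 0.00021358
U(59)/((-4633/(-637))) + O/(-740) = sqrt(-6 + 59)/((-4633/(-637))) + (1/4682)/(-740) = sqrt(53)/((-4633*(-1/637))) + (1/4682)*(-1/740) = sqrt(53)/(4633/637) - 1/3464680 = sqrt(53)*(637/4633) - 1/3464680 = 637*sqrt(53)/4633 - 1/3464680 = -1/3464680 + 637*sqrt(53)/4633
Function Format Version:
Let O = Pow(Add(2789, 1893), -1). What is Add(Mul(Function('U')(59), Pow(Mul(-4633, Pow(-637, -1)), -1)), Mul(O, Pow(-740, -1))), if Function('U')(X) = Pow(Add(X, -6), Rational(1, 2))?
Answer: Add(Rational(-1, 3464680), Mul(Rational(637, 4633), Pow(53, Rational(1, 2)))) ≈ 1.0010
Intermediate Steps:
Function('U')(X) = Pow(Add(-6, X), Rational(1, 2))
O = Rational(1, 4682) (O = Pow(4682, -1) = Rational(1, 4682) ≈ 0.00021358)
Add(Mul(Function('U')(59), Pow(Mul(-4633, Pow(-637, -1)), -1)), Mul(O, Pow(-740, -1))) = Add(Mul(Pow(Add(-6, 59), Rational(1, 2)), Pow(Mul(-4633, Pow(-637, -1)), -1)), Mul(Rational(1, 4682), Pow(-740, -1))) = Add(Mul(Pow(53, Rational(1, 2)), Pow(Mul(-4633, Rational(-1, 637)), -1)), Mul(Rational(1, 4682), Rational(-1, 740))) = Add(Mul(Pow(53, Rational(1, 2)), Pow(Rational(4633, 637), -1)), Rational(-1, 3464680)) = Add(Mul(Pow(53, Rational(1, 2)), Rational(637, 4633)), Rational(-1, 3464680)) = Add(Mul(Rational(637, 4633), Pow(53, Rational(1, 2))), Rational(-1, 3464680)) = Add(Rational(-1, 3464680), Mul(Rational(637, 4633), Pow(53, Rational(1, 2))))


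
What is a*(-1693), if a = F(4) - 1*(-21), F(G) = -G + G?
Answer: -35553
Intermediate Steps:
F(G) = 0
a = 21 (a = 0 - 1*(-21) = 0 + 21 = 21)
a*(-1693) = 21*(-1693) = -35553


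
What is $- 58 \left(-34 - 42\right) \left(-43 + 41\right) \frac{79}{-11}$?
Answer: $\frac{696464}{11} \approx 63315.0$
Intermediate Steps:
$- 58 \left(-34 - 42\right) \left(-43 + 41\right) \frac{79}{-11} = - 58 \left(\left(-76\right) \left(-2\right)\right) 79 \left(- \frac{1}{11}\right) = \left(-58\right) 152 \left(- \frac{79}{11}\right) = \left(-8816\right) \left(- \frac{79}{11}\right) = \frac{696464}{11}$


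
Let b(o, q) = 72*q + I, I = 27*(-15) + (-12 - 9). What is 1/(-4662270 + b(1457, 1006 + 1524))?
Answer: -1/4480536 ≈ -2.2319e-7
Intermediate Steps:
I = -426 (I = -405 - 21 = -426)
b(o, q) = -426 + 72*q (b(o, q) = 72*q - 426 = -426 + 72*q)
1/(-4662270 + b(1457, 1006 + 1524)) = 1/(-4662270 + (-426 + 72*(1006 + 1524))) = 1/(-4662270 + (-426 + 72*2530)) = 1/(-4662270 + (-426 + 182160)) = 1/(-4662270 + 181734) = 1/(-4480536) = -1/4480536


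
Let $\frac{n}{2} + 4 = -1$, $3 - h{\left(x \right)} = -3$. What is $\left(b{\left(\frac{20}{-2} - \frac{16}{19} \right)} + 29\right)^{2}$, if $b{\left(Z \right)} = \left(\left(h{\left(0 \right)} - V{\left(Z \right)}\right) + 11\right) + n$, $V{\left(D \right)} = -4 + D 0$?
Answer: $1600$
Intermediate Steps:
$h{\left(x \right)} = 6$ ($h{\left(x \right)} = 3 - -3 = 3 + 3 = 6$)
$n = -10$ ($n = -8 + 2 \left(-1\right) = -8 - 2 = -10$)
$V{\left(D \right)} = -4$ ($V{\left(D \right)} = -4 + 0 = -4$)
$b{\left(Z \right)} = 11$ ($b{\left(Z \right)} = \left(\left(6 - -4\right) + 11\right) - 10 = \left(\left(6 + 4\right) + 11\right) - 10 = \left(10 + 11\right) - 10 = 21 - 10 = 11$)
$\left(b{\left(\frac{20}{-2} - \frac{16}{19} \right)} + 29\right)^{2} = \left(11 + 29\right)^{2} = 40^{2} = 1600$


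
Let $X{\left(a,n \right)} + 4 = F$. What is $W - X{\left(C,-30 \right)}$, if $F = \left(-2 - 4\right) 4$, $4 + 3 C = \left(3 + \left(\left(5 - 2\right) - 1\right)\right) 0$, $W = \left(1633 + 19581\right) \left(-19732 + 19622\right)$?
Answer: $-2333512$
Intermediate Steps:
$W = -2333540$ ($W = 21214 \left(-110\right) = -2333540$)
$C = - \frac{4}{3}$ ($C = - \frac{4}{3} + \frac{\left(3 + \left(\left(5 - 2\right) - 1\right)\right) 0}{3} = - \frac{4}{3} + \frac{\left(3 + \left(3 - 1\right)\right) 0}{3} = - \frac{4}{3} + \frac{\left(3 + 2\right) 0}{3} = - \frac{4}{3} + \frac{5 \cdot 0}{3} = - \frac{4}{3} + \frac{1}{3} \cdot 0 = - \frac{4}{3} + 0 = - \frac{4}{3} \approx -1.3333$)
$F = -24$ ($F = \left(-6\right) 4 = -24$)
$X{\left(a,n \right)} = -28$ ($X{\left(a,n \right)} = -4 - 24 = -28$)
$W - X{\left(C,-30 \right)} = -2333540 - -28 = -2333540 + 28 = -2333512$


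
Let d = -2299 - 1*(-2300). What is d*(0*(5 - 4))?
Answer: 0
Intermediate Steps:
d = 1 (d = -2299 + 2300 = 1)
d*(0*(5 - 4)) = 1*(0*(5 - 4)) = 1*(0*1) = 1*0 = 0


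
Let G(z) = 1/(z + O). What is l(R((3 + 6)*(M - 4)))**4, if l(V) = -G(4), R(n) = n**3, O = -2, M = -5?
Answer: 1/16 ≈ 0.062500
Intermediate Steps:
G(z) = 1/(-2 + z) (G(z) = 1/(z - 2) = 1/(-2 + z))
l(V) = -1/2 (l(V) = -1/(-2 + 4) = -1/2)
l(R((3 + 6)*(M - 4)))**4 = (-1/2)**4 = 1/16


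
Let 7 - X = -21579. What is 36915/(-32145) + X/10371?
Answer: 20735767/22225053 ≈ 0.93299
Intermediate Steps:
X = 21586 (X = 7 - 1*(-21579) = 7 + 21579 = 21586)
36915/(-32145) + X/10371 = 36915/(-32145) + 21586/10371 = 36915*(-1/32145) + 21586*(1/10371) = -2461/2143 + 21586/10371 = 20735767/22225053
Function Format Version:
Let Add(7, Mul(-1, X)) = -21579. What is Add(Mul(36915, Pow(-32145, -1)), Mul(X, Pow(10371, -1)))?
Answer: Rational(20735767, 22225053) ≈ 0.93299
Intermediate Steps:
X = 21586 (X = Add(7, Mul(-1, -21579)) = Add(7, 21579) = 21586)
Add(Mul(36915, Pow(-32145, -1)), Mul(X, Pow(10371, -1))) = Add(Mul(36915, Pow(-32145, -1)), Mul(21586, Pow(10371, -1))) = Add(Mul(36915, Rational(-1, 32145)), Mul(21586, Rational(1, 10371))) = Add(Rational(-2461, 2143), Rational(21586, 10371)) = Rational(20735767, 22225053)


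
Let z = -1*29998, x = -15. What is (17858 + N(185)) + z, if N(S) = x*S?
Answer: -14915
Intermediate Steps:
z = -29998
N(S) = -15*S
(17858 + N(185)) + z = (17858 - 15*185) - 29998 = (17858 - 2775) - 29998 = 15083 - 29998 = -14915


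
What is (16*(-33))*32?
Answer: -16896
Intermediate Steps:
(16*(-33))*32 = -528*32 = -16896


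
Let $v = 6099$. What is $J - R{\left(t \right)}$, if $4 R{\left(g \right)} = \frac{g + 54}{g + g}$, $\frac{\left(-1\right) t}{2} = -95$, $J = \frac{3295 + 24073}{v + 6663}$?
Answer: $\frac{4810679}{2424780} \approx 1.984$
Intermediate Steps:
$J = \frac{13684}{6381}$ ($J = \frac{3295 + 24073}{6099 + 6663} = \frac{27368}{12762} = 27368 \cdot \frac{1}{12762} = \frac{13684}{6381} \approx 2.1445$)
$t = 190$ ($t = \left(-2\right) \left(-95\right) = 190$)
$R{\left(g \right)} = \frac{54 + g}{8 g}$ ($R{\left(g \right)} = \frac{\left(g + 54\right) \frac{1}{g + g}}{4} = \frac{\left(54 + g\right) \frac{1}{2 g}}{4} = \frac{\frac{1}{2} \frac{1}{g} \left(54 + g\right)}{4} = \frac{54 + g}{8 g}$)
$J - R{\left(t \right)} = \frac{13684}{6381} - \frac{54 + 190}{8 \cdot 190} = \frac{13684}{6381} - \frac{1}{8} \cdot \frac{1}{190} \cdot 244 = \frac{13684}{6381} - \frac{61}{380} = \frac{4810679}{2424780}$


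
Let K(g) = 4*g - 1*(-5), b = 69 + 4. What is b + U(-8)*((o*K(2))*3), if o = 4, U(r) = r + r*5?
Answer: -7415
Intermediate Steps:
U(r) = 6*r (U(r) = r + 5*r = 6*r)
b = 73
K(g) = 5 + 4*g (K(g) = 4*g + 5 = 5 + 4*g)
b + U(-8)*((o*K(2))*3) = 73 + (6*(-8))*((4*(5 + 4*2))*3) = 73 - 48*4*(5 + 8)*3 = 73 - 48*4*13*3 = 73 - 2496*3 = 73 - 48*156 = 73 - 7488 = -7415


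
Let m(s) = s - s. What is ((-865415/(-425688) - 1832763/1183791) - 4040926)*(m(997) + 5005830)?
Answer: -566305629058768994511845/27995867956 ≈ -2.0228e+13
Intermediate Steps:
m(s) = 0
((-865415/(-425688) - 1832763/1183791) - 4040926)*(m(997) + 5005830) = ((-865415/(-425688) - 1832763/1183791) - 4040926)*(0 + 5005830) = ((-865415*(-1/425688) - 1832763*1/1183791) - 4040926)*5005830 = ((865415/425688 - 610921/394597) - 4040926)*5005830 = (81428424107/167975207736 - 4040926)*5005830 = -678775302867379429/167975207736*5005830 = -566305629058768994511845/27995867956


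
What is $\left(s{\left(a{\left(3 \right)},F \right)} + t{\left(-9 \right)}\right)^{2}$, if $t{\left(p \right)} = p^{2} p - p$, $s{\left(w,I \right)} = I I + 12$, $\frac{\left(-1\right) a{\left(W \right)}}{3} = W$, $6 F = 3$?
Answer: $\frac{8014561}{16} \approx 5.0091 \cdot 10^{5}$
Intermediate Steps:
$F = \frac{1}{2}$ ($F = \frac{1}{6} \cdot 3 = \frac{1}{2} \approx 0.5$)
$a{\left(W \right)} = - 3 W$
$s{\left(w,I \right)} = 12 + I^{2}$ ($s{\left(w,I \right)} = I^{2} + 12 = 12 + I^{2}$)
$t{\left(p \right)} = p^{3} - p$
$\left(s{\left(a{\left(3 \right)},F \right)} + t{\left(-9 \right)}\right)^{2} = \left(\left(12 + \left(\frac{1}{2}\right)^{2}\right) + \left(\left(-9\right)^{3} - -9\right)\right)^{2} = \left(\left(12 + \frac{1}{4}\right) + \left(-729 + 9\right)\right)^{2} = \left(\frac{49}{4} - 720\right)^{2} = \left(- \frac{2831}{4}\right)^{2} = \frac{8014561}{16}$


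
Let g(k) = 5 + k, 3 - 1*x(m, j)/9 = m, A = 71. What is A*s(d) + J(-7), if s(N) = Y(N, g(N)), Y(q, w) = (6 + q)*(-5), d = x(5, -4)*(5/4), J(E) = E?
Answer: 11701/2 ≈ 5850.5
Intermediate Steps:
x(m, j) = 27 - 9*m
d = -45/2 (d = (27 - 9*5)*(5/4) = (27 - 45)*(5*(¼)) = -18*5/4 = -45/2 ≈ -22.500)
Y(q, w) = -30 - 5*q
s(N) = -30 - 5*N
A*s(d) + J(-7) = 71*(-30 - 5*(-45/2)) - 7 = 71*(-30 + 225/2) - 7 = 71*(165/2) - 7 = 11715/2 - 7 = 11701/2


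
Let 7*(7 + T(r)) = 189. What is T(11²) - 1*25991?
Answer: -25971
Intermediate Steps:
T(r) = 20 (T(r) = -7 + (⅐)*189 = -7 + 27 = 20)
T(11²) - 1*25991 = 20 - 1*25991 = 20 - 25991 = -25971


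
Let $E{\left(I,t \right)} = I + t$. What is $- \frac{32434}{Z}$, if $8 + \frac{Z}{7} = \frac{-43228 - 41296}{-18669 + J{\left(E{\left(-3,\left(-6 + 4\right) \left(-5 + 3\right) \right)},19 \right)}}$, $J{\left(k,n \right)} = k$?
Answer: $\frac{151369478}{113435} \approx 1334.4$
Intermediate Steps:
$Z = - \frac{113435}{4667}$ ($Z = -56 + 7 \frac{-43228 - 41296}{-18669 - \left(3 - \left(-6 + 4\right) \left(-5 + 3\right)\right)} = -56 + 7 \left(- \frac{84524}{-18669 - -1}\right) = -56 + 7 \left(- \frac{84524}{-18669 + \left(-3 + 4\right)}\right) = -56 + 7 \left(- \frac{84524}{-18669 + 1}\right) = -56 + 7 \left(- \frac{84524}{-18668}\right) = -56 + 7 \left(\left(-84524\right) \left(- \frac{1}{18668}\right)\right) = -56 + 7 \cdot \frac{21131}{4667} = -56 + \frac{147917}{4667} = - \frac{113435}{4667} \approx -24.306$)
$- \frac{32434}{Z} = - \frac{32434}{- \frac{113435}{4667}} = \left(-32434\right) \left(- \frac{4667}{113435}\right) = \frac{151369478}{113435}$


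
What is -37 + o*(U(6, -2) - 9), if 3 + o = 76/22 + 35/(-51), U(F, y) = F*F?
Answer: -8089/187 ≈ -43.257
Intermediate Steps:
U(F, y) = F²
o = -130/561 (o = -3 + (76/22 + 35/(-51)) = -3 + (76*(1/22) + 35*(-1/51)) = -3 + (38/11 - 35/51) = -3 + 1553/561 = -130/561 ≈ -0.23173)
-37 + o*(U(6, -2) - 9) = -37 - 130*(6² - 9)/561 = -37 - 130*(36 - 9)/561 = -37 - 130/561*27 = -37 - 1170/187 = -8089/187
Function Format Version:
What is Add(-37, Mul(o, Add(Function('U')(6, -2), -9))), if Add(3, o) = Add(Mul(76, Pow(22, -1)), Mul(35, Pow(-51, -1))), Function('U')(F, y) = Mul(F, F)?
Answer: Rational(-8089, 187) ≈ -43.257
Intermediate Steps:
Function('U')(F, y) = Pow(F, 2)
o = Rational(-130, 561) (o = Add(-3, Add(Mul(76, Pow(22, -1)), Mul(35, Pow(-51, -1)))) = Add(-3, Add(Mul(76, Rational(1, 22)), Mul(35, Rational(-1, 51)))) = Add(-3, Add(Rational(38, 11), Rational(-35, 51))) = Add(-3, Rational(1553, 561)) = Rational(-130, 561) ≈ -0.23173)
Add(-37, Mul(o, Add(Function('U')(6, -2), -9))) = Add(-37, Mul(Rational(-130, 561), Add(Pow(6, 2), -9))) = Add(-37, Mul(Rational(-130, 561), Add(36, -9))) = Add(-37, Mul(Rational(-130, 561), 27)) = Add(-37, Rational(-1170, 187)) = Rational(-8089, 187)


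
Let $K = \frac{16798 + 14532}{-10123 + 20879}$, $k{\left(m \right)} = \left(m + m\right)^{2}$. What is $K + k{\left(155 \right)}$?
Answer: $\frac{516841465}{5378} \approx 96103.0$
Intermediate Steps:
$k{\left(m \right)} = 4 m^{2}$ ($k{\left(m \right)} = \left(2 m\right)^{2} = 4 m^{2}$)
$K = \frac{15665}{5378}$ ($K = \frac{31330}{10756} = 31330 \cdot \frac{1}{10756} = \frac{15665}{5378} \approx 2.9128$)
$K + k{\left(155 \right)} = \frac{15665}{5378} + 4 \cdot 155^{2} = \frac{15665}{5378} + 4 \cdot 24025 = \frac{15665}{5378} + 96100 = \frac{516841465}{5378}$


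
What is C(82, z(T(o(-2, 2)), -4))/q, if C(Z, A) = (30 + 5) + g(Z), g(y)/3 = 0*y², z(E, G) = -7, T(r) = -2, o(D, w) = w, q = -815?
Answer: -7/163 ≈ -0.042945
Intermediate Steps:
g(y) = 0 (g(y) = 3*(0*y²) = 3*0 = 0)
C(Z, A) = 35 (C(Z, A) = (30 + 5) + 0 = 35 + 0 = 35)
C(82, z(T(o(-2, 2)), -4))/q = 35/(-815) = 35*(-1/815) = -7/163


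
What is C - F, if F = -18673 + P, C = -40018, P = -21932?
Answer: 587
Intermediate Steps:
F = -40605 (F = -18673 - 21932 = -40605)
C - F = -40018 - 1*(-40605) = -40018 + 40605 = 587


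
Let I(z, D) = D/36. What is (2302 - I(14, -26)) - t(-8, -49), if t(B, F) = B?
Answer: 41593/18 ≈ 2310.7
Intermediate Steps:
I(z, D) = D/36 (I(z, D) = D*(1/36) = D/36)
(2302 - I(14, -26)) - t(-8, -49) = (2302 - (-26)/36) - 1*(-8) = (2302 - 1*(-13/18)) + 8 = (2302 + 13/18) + 8 = 41449/18 + 8 = 41593/18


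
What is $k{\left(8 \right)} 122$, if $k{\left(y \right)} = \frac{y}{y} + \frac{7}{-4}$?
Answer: $- \frac{183}{2} \approx -91.5$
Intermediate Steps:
$k{\left(y \right)} = - \frac{3}{4}$ ($k{\left(y \right)} = 1 + 7 \left(- \frac{1}{4}\right) = 1 - \frac{7}{4} = - \frac{3}{4}$)
$k{\left(8 \right)} 122 = \left(- \frac{3}{4}\right) 122 = - \frac{183}{2}$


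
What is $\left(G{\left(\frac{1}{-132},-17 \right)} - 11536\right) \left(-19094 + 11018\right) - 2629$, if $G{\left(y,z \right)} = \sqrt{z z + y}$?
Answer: $93162107 - \frac{1346 \sqrt{1258851}}{11} \approx 9.3025 \cdot 10^{7}$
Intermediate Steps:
$G{\left(y,z \right)} = \sqrt{y + z^{2}}$ ($G{\left(y,z \right)} = \sqrt{z^{2} + y} = \sqrt{y + z^{2}}$)
$\left(G{\left(\frac{1}{-132},-17 \right)} - 11536\right) \left(-19094 + 11018\right) - 2629 = \left(\sqrt{\frac{1}{-132} + \left(-17\right)^{2}} - 11536\right) \left(-19094 + 11018\right) - 2629 = \left(\sqrt{- \frac{1}{132} + 289} - 11536\right) \left(-8076\right) - 2629 = \left(\sqrt{\frac{38147}{132}} - 11536\right) \left(-8076\right) - 2629 = \left(\frac{\sqrt{1258851}}{66} - 11536\right) \left(-8076\right) - 2629 = \left(-11536 + \frac{\sqrt{1258851}}{66}\right) \left(-8076\right) - 2629 = \left(93164736 - \frac{1346 \sqrt{1258851}}{11}\right) - 2629 = 93162107 - \frac{1346 \sqrt{1258851}}{11}$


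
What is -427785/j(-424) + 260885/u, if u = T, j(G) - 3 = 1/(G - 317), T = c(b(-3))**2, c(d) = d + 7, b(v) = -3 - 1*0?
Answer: -2246066245/17776 ≈ -1.2635e+5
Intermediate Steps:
b(v) = -3 (b(v) = -3 + 0 = -3)
c(d) = 7 + d
T = 16 (T = (7 - 3)**2 = 4**2 = 16)
j(G) = 3 + 1/(-317 + G) (j(G) = 3 + 1/(G - 317) = 3 + 1/(-317 + G))
u = 16
-427785/j(-424) + 260885/u = -427785*(-317 - 424)/(-950 + 3*(-424)) + 260885/16 = -427785*(-741/(-950 - 1272)) + 260885*(1/16) = -427785/((-1/741*(-2222))) + 260885/16 = -427785/2222/741 + 260885/16 = -427785*741/2222 + 260885/16 = -316988685/2222 + 260885/16 = -2246066245/17776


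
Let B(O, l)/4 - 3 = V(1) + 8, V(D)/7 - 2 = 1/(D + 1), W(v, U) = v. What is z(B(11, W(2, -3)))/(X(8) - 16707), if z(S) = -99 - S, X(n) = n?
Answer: 213/16699 ≈ 0.012755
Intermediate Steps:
V(D) = 14 + 7/(1 + D) (V(D) = 14 + 7/(D + 1) = 14 + 7/(1 + D))
B(O, l) = 114 (B(O, l) = 12 + 4*(7*(3 + 2*1)/(1 + 1) + 8) = 12 + 4*(7*(3 + 2)/2 + 8) = 12 + 4*(7*(½)*5 + 8) = 12 + 4*(35/2 + 8) = 12 + 4*(51/2) = 12 + 102 = 114)
z(B(11, W(2, -3)))/(X(8) - 16707) = (-99 - 1*114)/(8 - 16707) = (-99 - 114)/(-16699) = -213*(-1/16699) = 213/16699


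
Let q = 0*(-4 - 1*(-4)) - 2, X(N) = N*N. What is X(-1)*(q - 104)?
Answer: -106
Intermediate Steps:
X(N) = N**2
q = -2 (q = 0*(-4 + 4) - 2 = 0*0 - 2 = 0 - 2 = -2)
X(-1)*(q - 104) = (-1)**2*(-2 - 104) = 1*(-106) = -106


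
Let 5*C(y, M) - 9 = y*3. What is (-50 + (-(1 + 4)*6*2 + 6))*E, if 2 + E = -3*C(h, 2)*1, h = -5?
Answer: -832/5 ≈ -166.40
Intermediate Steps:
C(y, M) = 9/5 + 3*y/5 (C(y, M) = 9/5 + (y*3)/5 = 9/5 + (3*y)/5 = 9/5 + 3*y/5)
E = 8/5 (E = -2 - 3*(9/5 + (⅗)*(-5))*1 = -2 - 3*(9/5 - 3)*1 = -2 - 3*(-6/5)*1 = -2 + (18/5)*1 = -2 + 18/5 = 8/5 ≈ 1.6000)
(-50 + (-(1 + 4)*6*2 + 6))*E = (-50 + (-(1 + 4)*6*2 + 6))*(8/5) = (-50 + (-5*6*2 + 6))*(8/5) = (-50 + (-30*2 + 6))*(8/5) = (-50 + (-1*60 + 6))*(8/5) = (-50 + (-60 + 6))*(8/5) = (-50 - 54)*(8/5) = -104*8/5 = -832/5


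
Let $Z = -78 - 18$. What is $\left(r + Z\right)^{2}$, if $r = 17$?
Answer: $6241$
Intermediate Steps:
$Z = -96$
$\left(r + Z\right)^{2} = \left(17 - 96\right)^{2} = \left(-79\right)^{2} = 6241$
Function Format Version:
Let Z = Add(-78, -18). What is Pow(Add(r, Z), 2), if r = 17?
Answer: 6241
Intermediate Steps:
Z = -96
Pow(Add(r, Z), 2) = Pow(Add(17, -96), 2) = Pow(-79, 2) = 6241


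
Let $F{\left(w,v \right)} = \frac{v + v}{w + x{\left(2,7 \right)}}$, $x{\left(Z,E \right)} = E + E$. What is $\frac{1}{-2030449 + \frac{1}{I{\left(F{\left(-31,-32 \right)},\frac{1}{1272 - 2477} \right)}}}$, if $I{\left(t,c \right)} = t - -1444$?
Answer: $- \frac{24612}{49973410771} \approx -4.925 \cdot 10^{-7}$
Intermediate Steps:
$x{\left(Z,E \right)} = 2 E$
$F{\left(w,v \right)} = \frac{2 v}{14 + w}$ ($F{\left(w,v \right)} = \frac{v + v}{w + 2 \cdot 7} = \frac{2 v}{w + 14} = \frac{2 v}{14 + w}$)
$I{\left(t,c \right)} = 1444 + t$ ($I{\left(t,c \right)} = t + 1444 = 1444 + t$)
$\frac{1}{-2030449 + \frac{1}{I{\left(F{\left(-31,-32 \right)},\frac{1}{1272 - 2477} \right)}}} = \frac{1}{-2030449 + \frac{1}{1444 + 2 \left(-32\right) \frac{1}{14 - 31}}} = \frac{1}{-2030449 + \frac{1}{1444 + 2 \left(-32\right) \frac{1}{-17}}} = \frac{1}{-2030449 + \frac{1}{1444 + 2 \left(-32\right) \left(- \frac{1}{17}\right)}} = \frac{1}{-2030449 + \frac{1}{1444 + \frac{64}{17}}} = \frac{1}{-2030449 + \frac{1}{\frac{24612}{17}}} = \frac{1}{-2030449 + \frac{17}{24612}} = \frac{1}{- \frac{49973410771}{24612}} = - \frac{24612}{49973410771}$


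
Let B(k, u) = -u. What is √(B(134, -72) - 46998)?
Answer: 3*I*√5214 ≈ 216.62*I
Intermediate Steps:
√(B(134, -72) - 46998) = √(-1*(-72) - 46998) = √(72 - 46998) = √(-46926) = 3*I*√5214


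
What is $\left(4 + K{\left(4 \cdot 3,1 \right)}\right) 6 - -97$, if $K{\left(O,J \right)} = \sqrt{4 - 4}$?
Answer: $121$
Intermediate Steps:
$K{\left(O,J \right)} = 0$ ($K{\left(O,J \right)} = \sqrt{0} = 0$)
$\left(4 + K{\left(4 \cdot 3,1 \right)}\right) 6 - -97 = \left(4 + 0\right) 6 - -97 = 4 \cdot 6 + 97 = 24 + 97 = 121$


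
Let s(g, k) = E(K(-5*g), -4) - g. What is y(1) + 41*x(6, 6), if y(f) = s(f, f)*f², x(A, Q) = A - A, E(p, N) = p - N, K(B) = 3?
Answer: 6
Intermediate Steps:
x(A, Q) = 0
s(g, k) = 7 - g (s(g, k) = (3 - 1*(-4)) - g = (3 + 4) - g = 7 - g)
y(f) = f²*(7 - f) (y(f) = (7 - f)*f² = f²*(7 - f))
y(1) + 41*x(6, 6) = 1²*(7 - 1*1) + 41*0 = 1*(7 - 1) + 0 = 1*6 + 0 = 6 + 0 = 6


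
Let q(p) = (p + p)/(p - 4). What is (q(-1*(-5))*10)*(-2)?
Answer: -200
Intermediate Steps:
q(p) = 2*p/(-4 + p) (q(p) = (2*p)/(-4 + p) = 2*p/(-4 + p))
(q(-1*(-5))*10)*(-2) = ((2*(-1*(-5))/(-4 - 1*(-5)))*10)*(-2) = ((2*5/(-4 + 5))*10)*(-2) = ((2*5/1)*10)*(-2) = ((2*5*1)*10)*(-2) = (10*10)*(-2) = 100*(-2) = -200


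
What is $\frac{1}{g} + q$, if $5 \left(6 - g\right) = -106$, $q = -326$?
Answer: $- \frac{44331}{136} \approx -325.96$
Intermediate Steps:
$g = \frac{136}{5}$ ($g = 6 - - \frac{106}{5} = 6 + \frac{106}{5} = \frac{136}{5} \approx 27.2$)
$\frac{1}{g} + q = \frac{1}{\frac{136}{5}} - 326 = \frac{5}{136} - 326 = - \frac{44331}{136}$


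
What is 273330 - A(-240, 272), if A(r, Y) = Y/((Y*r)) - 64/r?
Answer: 21866379/80 ≈ 2.7333e+5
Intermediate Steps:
A(r, Y) = -63/r (A(r, Y) = Y*(1/(Y*r)) - 64/r = 1/r - 64/r = -63/r)
273330 - A(-240, 272) = 273330 - (-63)/(-240) = 273330 - (-63)*(-1)/240 = 273330 - 1*21/80 = 273330 - 21/80 = 21866379/80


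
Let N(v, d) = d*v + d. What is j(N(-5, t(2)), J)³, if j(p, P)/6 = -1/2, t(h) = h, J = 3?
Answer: -27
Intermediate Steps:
N(v, d) = d + d*v
j(p, P) = -3 (j(p, P) = 6*(-1/2) = 6*((½)*(-1)) = 6*(-½) = -3)
j(N(-5, t(2)), J)³ = (-3)³ = -27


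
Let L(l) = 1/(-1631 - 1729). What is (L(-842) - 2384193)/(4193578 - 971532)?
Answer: -8010888481/10826074560 ≈ -0.73996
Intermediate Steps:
L(l) = -1/3360 (L(l) = 1/(-3360) = -1/3360)
(L(-842) - 2384193)/(4193578 - 971532) = (-1/3360 - 2384193)/(4193578 - 971532) = -8010888481/3360/3222046 = -8010888481/3360*1/3222046 = -8010888481/10826074560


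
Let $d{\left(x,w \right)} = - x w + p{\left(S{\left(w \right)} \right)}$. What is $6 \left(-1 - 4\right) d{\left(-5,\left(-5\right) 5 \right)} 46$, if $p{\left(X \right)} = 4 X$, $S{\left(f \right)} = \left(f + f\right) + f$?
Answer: $586500$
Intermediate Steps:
$S{\left(f \right)} = 3 f$ ($S{\left(f \right)} = 2 f + f = 3 f$)
$d{\left(x,w \right)} = 12 w - w x$ ($d{\left(x,w \right)} = - x w + 4 \cdot 3 w = - w x + 12 w = 12 w - w x$)
$6 \left(-1 - 4\right) d{\left(-5,\left(-5\right) 5 \right)} 46 = 6 \left(-1 - 4\right) \left(-5\right) 5 \left(12 - -5\right) 46 = 6 \left(-5\right) \left(- 25 \left(12 + 5\right)\right) 46 = - 30 \left(\left(-25\right) 17\right) 46 = \left(-30\right) \left(-425\right) 46 = 12750 \cdot 46 = 586500$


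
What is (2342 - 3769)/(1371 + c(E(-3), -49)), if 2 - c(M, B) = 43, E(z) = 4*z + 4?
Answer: -1427/1330 ≈ -1.0729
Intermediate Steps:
E(z) = 4 + 4*z
c(M, B) = -41 (c(M, B) = 2 - 1*43 = 2 - 43 = -41)
(2342 - 3769)/(1371 + c(E(-3), -49)) = (2342 - 3769)/(1371 - 41) = -1427/1330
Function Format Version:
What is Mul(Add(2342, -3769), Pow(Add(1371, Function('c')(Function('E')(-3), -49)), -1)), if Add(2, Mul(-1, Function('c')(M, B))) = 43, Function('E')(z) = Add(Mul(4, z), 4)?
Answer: Rational(-1427, 1330) ≈ -1.0729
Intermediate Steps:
Function('E')(z) = Add(4, Mul(4, z))
Function('c')(M, B) = -41 (Function('c')(M, B) = Add(2, Mul(-1, 43)) = Add(2, -43) = -41)
Mul(Add(2342, -3769), Pow(Add(1371, Function('c')(Function('E')(-3), -49)), -1)) = Mul(Add(2342, -3769), Pow(Add(1371, -41), -1)) = Mul(-1427, Pow(1330, -1)) = Mul(-1427, Rational(1, 1330)) = Rational(-1427, 1330)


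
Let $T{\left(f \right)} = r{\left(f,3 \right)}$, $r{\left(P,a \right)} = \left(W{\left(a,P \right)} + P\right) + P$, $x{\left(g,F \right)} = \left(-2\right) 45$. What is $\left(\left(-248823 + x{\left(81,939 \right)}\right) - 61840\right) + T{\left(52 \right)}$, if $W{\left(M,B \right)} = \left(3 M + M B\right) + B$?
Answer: $-310432$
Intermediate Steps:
$x{\left(g,F \right)} = -90$
$W{\left(M,B \right)} = B + 3 M + B M$ ($W{\left(M,B \right)} = \left(3 M + B M\right) + B = B + 3 M + B M$)
$r{\left(P,a \right)} = 3 P + 3 a + P a$ ($r{\left(P,a \right)} = \left(\left(P + 3 a + P a\right) + P\right) + P = \left(2 P + 3 a + P a\right) + P = 3 P + 3 a + P a$)
$T{\left(f \right)} = 9 + 6 f$ ($T{\left(f \right)} = 3 f + 3 \cdot 3 + f 3 = 3 f + 9 + 3 f = 9 + 6 f$)
$\left(\left(-248823 + x{\left(81,939 \right)}\right) - 61840\right) + T{\left(52 \right)} = \left(\left(-248823 - 90\right) - 61840\right) + \left(9 + 6 \cdot 52\right) = \left(-248913 - 61840\right) + \left(9 + 312\right) = -310753 + 321 = -310432$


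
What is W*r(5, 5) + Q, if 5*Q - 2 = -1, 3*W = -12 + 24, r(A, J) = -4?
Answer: -79/5 ≈ -15.800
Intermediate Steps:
W = 4 (W = (-12 + 24)/3 = (⅓)*12 = 4)
Q = ⅕ (Q = ⅖ + (⅕)*(-1) = ⅖ - ⅕ = ⅕ ≈ 0.20000)
W*r(5, 5) + Q = 4*(-4) + ⅕ = -16 + ⅕ = -79/5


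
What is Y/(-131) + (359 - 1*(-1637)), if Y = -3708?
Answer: 265184/131 ≈ 2024.3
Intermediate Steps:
Y/(-131) + (359 - 1*(-1637)) = -3708/(-131) + (359 - 1*(-1637)) = -3708*(-1/131) + (359 + 1637) = 3708/131 + 1996 = 265184/131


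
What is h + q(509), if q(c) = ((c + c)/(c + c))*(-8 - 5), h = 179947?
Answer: 179934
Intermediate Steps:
q(c) = -13 (q(c) = ((2*c)/((2*c)))*(-13) = ((2*c)*(1/(2*c)))*(-13) = 1*(-13) = -13)
h + q(509) = 179947 - 13 = 179934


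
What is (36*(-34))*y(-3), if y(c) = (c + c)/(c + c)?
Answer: -1224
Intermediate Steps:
y(c) = 1 (y(c) = (2*c)/((2*c)) = (2*c)*(1/(2*c)) = 1)
(36*(-34))*y(-3) = (36*(-34))*1 = -1224*1 = -1224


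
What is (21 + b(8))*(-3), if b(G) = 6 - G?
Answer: -57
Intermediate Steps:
(21 + b(8))*(-3) = (21 + (6 - 1*8))*(-3) = (21 + (6 - 8))*(-3) = (21 - 2)*(-3) = 19*(-3) = -57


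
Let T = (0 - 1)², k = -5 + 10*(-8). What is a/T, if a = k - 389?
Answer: -474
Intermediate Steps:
k = -85 (k = -5 - 80 = -85)
T = 1 (T = (-1)² = 1)
a = -474 (a = -85 - 389 = -474)
a/T = -474/1 = 1*(-474) = -474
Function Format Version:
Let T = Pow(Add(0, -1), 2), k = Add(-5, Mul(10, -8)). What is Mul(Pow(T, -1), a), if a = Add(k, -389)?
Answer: -474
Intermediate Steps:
k = -85 (k = Add(-5, -80) = -85)
T = 1 (T = Pow(-1, 2) = 1)
a = -474 (a = Add(-85, -389) = -474)
Mul(Pow(T, -1), a) = Mul(Pow(1, -1), -474) = Mul(1, -474) = -474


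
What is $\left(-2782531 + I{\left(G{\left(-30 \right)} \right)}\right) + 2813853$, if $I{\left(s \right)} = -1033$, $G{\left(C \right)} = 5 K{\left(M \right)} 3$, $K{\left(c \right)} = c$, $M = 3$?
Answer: $30289$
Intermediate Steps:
$G{\left(C \right)} = 45$ ($G{\left(C \right)} = 5 \cdot 3 \cdot 3 = 15 \cdot 3 = 45$)
$\left(-2782531 + I{\left(G{\left(-30 \right)} \right)}\right) + 2813853 = \left(-2782531 - 1033\right) + 2813853 = -2783564 + 2813853 = 30289$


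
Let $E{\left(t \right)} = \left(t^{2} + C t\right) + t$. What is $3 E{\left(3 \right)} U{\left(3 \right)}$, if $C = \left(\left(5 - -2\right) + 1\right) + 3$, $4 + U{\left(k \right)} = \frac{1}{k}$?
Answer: $-495$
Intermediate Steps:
$U{\left(k \right)} = -4 + \frac{1}{k}$
$C = 11$ ($C = \left(\left(5 + 2\right) + 1\right) + 3 = \left(7 + 1\right) + 3 = 8 + 3 = 11$)
$E{\left(t \right)} = t^{2} + 12 t$ ($E{\left(t \right)} = \left(t^{2} + 11 t\right) + t = t^{2} + 12 t$)
$3 E{\left(3 \right)} U{\left(3 \right)} = 3 \cdot 3 \left(12 + 3\right) \left(-4 + \frac{1}{3}\right) = 3 \cdot 3 \cdot 15 \left(-4 + \frac{1}{3}\right) = 3 \cdot 45 \left(- \frac{11}{3}\right) = 135 \left(- \frac{11}{3}\right) = -495$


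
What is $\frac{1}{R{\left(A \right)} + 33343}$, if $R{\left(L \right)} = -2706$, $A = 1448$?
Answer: $\frac{1}{30637} \approx 3.264 \cdot 10^{-5}$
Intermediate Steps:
$\frac{1}{R{\left(A \right)} + 33343} = \frac{1}{-2706 + 33343} = \frac{1}{30637}$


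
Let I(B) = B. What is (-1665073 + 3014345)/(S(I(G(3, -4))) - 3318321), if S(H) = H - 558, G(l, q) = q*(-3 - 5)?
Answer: -1349272/3318847 ≈ -0.40655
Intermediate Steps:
G(l, q) = -8*q (G(l, q) = q*(-8) = -8*q)
S(H) = -558 + H
(-1665073 + 3014345)/(S(I(G(3, -4))) - 3318321) = (-1665073 + 3014345)/((-558 - 8*(-4)) - 3318321) = 1349272/((-558 + 32) - 3318321) = 1349272/(-526 - 3318321) = 1349272/(-3318847) = 1349272*(-1/3318847) = -1349272/3318847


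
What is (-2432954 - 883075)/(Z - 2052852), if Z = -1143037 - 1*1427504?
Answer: 1105343/1541131 ≈ 0.71723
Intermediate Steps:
Z = -2570541 (Z = -1143037 - 1427504 = -2570541)
(-2432954 - 883075)/(Z - 2052852) = (-2432954 - 883075)/(-2570541 - 2052852) = -3316029/(-4623393) = -3316029*(-1/4623393) = 1105343/1541131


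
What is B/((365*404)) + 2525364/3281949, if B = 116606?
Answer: 41949173363/26886455530 ≈ 1.5602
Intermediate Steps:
B/((365*404)) + 2525364/3281949 = 116606/((365*404)) + 2525364/3281949 = 116606/147460 + 2525364*(1/3281949) = 116606*(1/147460) + 280596/364661 = 58303/73730 + 280596/364661 = 41949173363/26886455530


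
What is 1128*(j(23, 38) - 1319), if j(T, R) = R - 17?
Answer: -1464144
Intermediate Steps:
j(T, R) = -17 + R
1128*(j(23, 38) - 1319) = 1128*((-17 + 38) - 1319) = 1128*(21 - 1319) = 1128*(-1298) = -1464144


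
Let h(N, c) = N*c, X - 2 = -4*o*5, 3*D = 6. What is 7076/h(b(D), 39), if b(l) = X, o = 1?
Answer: -3538/351 ≈ -10.080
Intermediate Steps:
D = 2 (D = (⅓)*6 = 2)
X = -18 (X = 2 - 4*1*5 = 2 - 4*5 = 2 - 20 = -18)
b(l) = -18
7076/h(b(D), 39) = 7076/((-18*39)) = 7076/(-702) = 7076*(-1/702) = -3538/351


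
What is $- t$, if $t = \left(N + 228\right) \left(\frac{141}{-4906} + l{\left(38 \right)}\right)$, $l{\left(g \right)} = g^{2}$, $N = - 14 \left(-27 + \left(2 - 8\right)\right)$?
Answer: $- \frac{2444022435}{2453} \approx -9.9634 \cdot 10^{5}$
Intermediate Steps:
$N = 462$ ($N = - 14 \left(-27 + \left(2 - 8\right)\right) = - 14 \left(-27 - 6\right) = \left(-14\right) \left(-33\right) = 462$)
$t = \frac{2444022435}{2453}$ ($t = \left(462 + 228\right) \left(\frac{141}{-4906} + 38^{2}\right) = 690 \left(141 \left(- \frac{1}{4906}\right) + 1444\right) = 690 \left(- \frac{141}{4906} + 1444\right) = 690 \cdot \frac{7084123}{4906} = \frac{2444022435}{2453} \approx 9.9634 \cdot 10^{5}$)
$- t = \left(-1\right) \frac{2444022435}{2453} = - \frac{2444022435}{2453}$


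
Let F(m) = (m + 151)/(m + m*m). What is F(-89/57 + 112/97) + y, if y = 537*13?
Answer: 4689327105/737672 ≈ 6356.9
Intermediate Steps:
F(m) = (151 + m)/(m + m**2)
y = 6981
F(-89/57 + 112/97) + y = (151 + (-89/57 + 112/97))/((-89/57 + 112/97)*(1 + (-89/57 + 112/97))) + 6981 = (151 - 2249/5529)/((-2249/5529)*(1 - 2249/5529)) + 6981 = -5529/2249*832630/5529/3280/5529 + 6981 = -5529/2249*5529/3280*832630/5529 + 6981 = -460361127/737672 + 6981 = 4689327105/737672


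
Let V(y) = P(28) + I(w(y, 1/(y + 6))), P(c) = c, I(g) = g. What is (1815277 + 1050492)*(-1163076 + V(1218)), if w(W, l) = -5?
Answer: -3333041232757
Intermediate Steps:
V(y) = 23 (V(y) = 28 - 5 = 23)
(1815277 + 1050492)*(-1163076 + V(1218)) = (1815277 + 1050492)*(-1163076 + 23) = 2865769*(-1163053) = -3333041232757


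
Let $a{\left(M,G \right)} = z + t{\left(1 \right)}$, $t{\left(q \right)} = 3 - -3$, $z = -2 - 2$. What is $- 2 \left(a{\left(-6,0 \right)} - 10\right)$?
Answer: $16$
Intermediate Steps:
$z = -4$
$t{\left(q \right)} = 6$ ($t{\left(q \right)} = 3 + 3 = 6$)
$a{\left(M,G \right)} = 2$ ($a{\left(M,G \right)} = -4 + 6 = 2$)
$- 2 \left(a{\left(-6,0 \right)} - 10\right) = - 2 \left(2 - 10\right) = \left(-2\right) \left(-8\right) = 16$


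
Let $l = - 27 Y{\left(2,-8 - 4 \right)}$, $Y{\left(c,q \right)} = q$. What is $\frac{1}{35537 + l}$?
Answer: $\frac{1}{35861} \approx 2.7885 \cdot 10^{-5}$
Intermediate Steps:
$l = 324$ ($l = - 27 \left(-8 - 4\right) = \left(-27\right) \left(-12\right) = 324$)
$\frac{1}{35537 + l} = \frac{1}{35537 + 324} = \frac{1}{35861}$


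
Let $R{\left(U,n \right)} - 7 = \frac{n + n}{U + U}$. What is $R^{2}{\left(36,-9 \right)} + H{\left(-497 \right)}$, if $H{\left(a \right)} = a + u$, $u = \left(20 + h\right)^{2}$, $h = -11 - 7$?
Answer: $- \frac{7159}{16} \approx -447.44$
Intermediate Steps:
$h = -18$
$R{\left(U,n \right)} = 7 + \frac{n}{U}$ ($R{\left(U,n \right)} = 7 + \frac{n + n}{U + U} = 7 + \frac{2 n}{2 U} = 7 + 2 n \frac{1}{2 U} = 7 + \frac{n}{U}$)
$u = 4$ ($u = \left(20 - 18\right)^{2} = 2^{2} = 4$)
$H{\left(a \right)} = 4 + a$ ($H{\left(a \right)} = a + 4 = 4 + a$)
$R^{2}{\left(36,-9 \right)} + H{\left(-497 \right)} = \left(7 - \frac{9}{36}\right)^{2} + \left(4 - 497\right) = \left(7 - \frac{1}{4}\right)^{2} - 493 = \left(\frac{27}{4}\right)^{2} - 493 = \frac{729}{16} - 493 = - \frac{7159}{16}$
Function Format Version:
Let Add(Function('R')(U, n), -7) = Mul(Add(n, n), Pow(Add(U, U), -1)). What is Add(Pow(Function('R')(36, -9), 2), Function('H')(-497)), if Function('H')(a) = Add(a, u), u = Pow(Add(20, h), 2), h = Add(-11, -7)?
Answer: Rational(-7159, 16) ≈ -447.44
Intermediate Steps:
h = -18
Function('R')(U, n) = Add(7, Mul(n, Pow(U, -1))) (Function('R')(U, n) = Add(7, Mul(Add(n, n), Pow(Add(U, U), -1))) = Add(7, Mul(Mul(2, n), Pow(Mul(2, U), -1))) = Add(7, Mul(Mul(2, n), Mul(Rational(1, 2), Pow(U, -1)))) = Add(7, Mul(n, Pow(U, -1))))
u = 4 (u = Pow(Add(20, -18), 2) = Pow(2, 2) = 4)
Function('H')(a) = Add(4, a) (Function('H')(a) = Add(a, 4) = Add(4, a))
Add(Pow(Function('R')(36, -9), 2), Function('H')(-497)) = Add(Pow(Add(7, Mul(-9, Pow(36, -1))), 2), Add(4, -497)) = Add(Pow(Add(7, Mul(-9, Rational(1, 36))), 2), -493) = Add(Pow(Add(7, Rational(-1, 4)), 2), -493) = Add(Pow(Rational(27, 4), 2), -493) = Add(Rational(729, 16), -493) = Rational(-7159, 16)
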